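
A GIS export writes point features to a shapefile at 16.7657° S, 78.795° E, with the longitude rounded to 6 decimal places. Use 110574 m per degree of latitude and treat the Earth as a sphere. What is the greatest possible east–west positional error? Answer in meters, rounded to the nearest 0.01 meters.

Rounding to 6 decimal places leaves the longitude within ±5e-07° of the true value.
Parallels shrink by cos φ, so at 16.7657° a degree of longitude is 110574 × 0.9575 ≈ 105874 m.
So at most 5e-07° × 105874 ≈ 0.0529369 m east–west.

0.05 meters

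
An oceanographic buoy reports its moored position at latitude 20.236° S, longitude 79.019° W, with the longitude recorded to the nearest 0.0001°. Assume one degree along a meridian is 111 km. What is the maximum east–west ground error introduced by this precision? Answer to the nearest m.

5 m

Rounding to 4 decimal places leaves the longitude within ±5e-05° of the true value.
Parallels shrink by cos φ, so at 20.236° a degree of longitude is 111000 × 0.9383 ≈ 104149 m.
Maximum E–W displacement: 5e-05 × 104149 = 5.20743 m.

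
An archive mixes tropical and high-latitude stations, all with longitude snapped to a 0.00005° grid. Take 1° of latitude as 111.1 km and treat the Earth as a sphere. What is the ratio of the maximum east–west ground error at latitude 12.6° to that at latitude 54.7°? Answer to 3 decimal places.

With a 0.00005° grid the true value lies within half a step, ±0.00005°/2 = ±2.5e-05°, of the stored one.
Error at 12.6° = 2.5e-05° × 111100 × cos 12.6° ≈ 2.7775 × 0.9759 = 2.7106 m.
At 54.7°: 2.5e-05° × 111100 × cos 54.7° = 2.5e-05 × 111100 × 0.5779 ≈ 1.605 m.
Ratio: 2.7106 / 1.605 = cos 12.6° / cos 54.7° ≈ 1.6889.

1.689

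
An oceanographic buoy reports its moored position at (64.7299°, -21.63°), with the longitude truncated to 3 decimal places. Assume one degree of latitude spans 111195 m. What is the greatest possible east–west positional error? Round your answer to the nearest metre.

47 metres

Truncating at 3 decimal places can drop up to a full unit in the last place, so the longitude may be off by as much as 0.001°.
At latitude 64.7299° a degree of longitude spans 111195 m × cos 64.7299° = 111195 × 0.4269 ≈ 47467.6 m.
Maximum E–W displacement: 0.001 × 47467.6 = 47.4676 m.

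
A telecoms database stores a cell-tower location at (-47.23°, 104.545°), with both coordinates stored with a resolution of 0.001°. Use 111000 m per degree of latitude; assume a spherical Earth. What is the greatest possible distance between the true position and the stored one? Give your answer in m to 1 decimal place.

With a 0.001° grid the true value lies within half a step, ±0.001°/2 = ±0.0005°, of the stored one.
North–south component: 0.0005° × 111000 = 55.5 m.
East–west component at 47.23°: 0.0005° × 111000 × cos 47.23° ≈ 0.0005 × 75375.3 ≈ 37.6877 m.
The two errors are perpendicular, so the maximum displacement is √(55.5² + 37.6877²) ≈ 67.0866 m.

67.1 m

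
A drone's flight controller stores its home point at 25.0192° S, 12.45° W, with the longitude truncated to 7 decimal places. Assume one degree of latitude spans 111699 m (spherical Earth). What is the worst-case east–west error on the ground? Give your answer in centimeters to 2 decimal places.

1.01 centimeters

Truncating at 7 decimal places can drop up to a full unit in the last place, so the longitude may be off by as much as 1e-07°.
One degree of longitude at 25.0192° is 111699 × cos 25.0192° ≈ 111699 × 0.9062 = 101218 m.
Maximum E–W displacement: 1e-07 × 101218 = 0.0101218 m.
That is 0.0101218 m = 1.0122 cm.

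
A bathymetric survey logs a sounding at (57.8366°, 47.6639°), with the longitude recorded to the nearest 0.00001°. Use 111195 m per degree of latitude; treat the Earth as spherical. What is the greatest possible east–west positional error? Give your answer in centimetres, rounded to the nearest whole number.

30 centimetres

Rounding to 5 decimal places leaves the longitude within ±5e-06° of the true value.
Parallels shrink by cos φ, so at 57.8366° a degree of longitude is 111195 × 0.5323 ≈ 59193.1 m.
Maximum E–W displacement: 5e-06 × 59193.1 = 0.295965 m.
That is 0.295965 m = 29.597 cm.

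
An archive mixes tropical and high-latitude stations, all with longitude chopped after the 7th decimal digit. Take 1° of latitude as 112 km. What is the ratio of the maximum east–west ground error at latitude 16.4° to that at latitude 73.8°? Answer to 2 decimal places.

3.44

Truncating at 7 decimal places can drop up to a full unit in the last place, so the longitude may be off by as much as 1e-07°.
Error at 16.4° = 1e-07° × 112000 × cos 16.4° ≈ 0.0112 × 0.9593 = 0.010744 m.
At 73.8°: 1e-07° × 112000 × cos 73.8° = 1e-07 × 112000 × 0.2790 ≈ 0.0031247 m.
The ratio reduces to cos 16.4° / cos 73.8° = 0.9593/0.2790 ≈ 3.4385.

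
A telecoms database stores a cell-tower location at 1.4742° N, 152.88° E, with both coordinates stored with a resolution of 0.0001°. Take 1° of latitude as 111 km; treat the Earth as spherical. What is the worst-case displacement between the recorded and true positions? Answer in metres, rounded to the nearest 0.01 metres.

7.85 metres

With a 0.0001° grid the true value lies within half a step, ±0.0001°/2 = ±5e-05°, of the stored one.
North–south component: 5e-05° × 111000 = 5.55 m.
Longitude error → 5e-05 × 111000 × cos 1.4742° = 5e-05 × 111000 × 0.9997 ≈ 5.54816 m.
Worst case both components are at the extreme and orthogonal: √(5.55² + 5.54816²) ≈ 7.84759 m.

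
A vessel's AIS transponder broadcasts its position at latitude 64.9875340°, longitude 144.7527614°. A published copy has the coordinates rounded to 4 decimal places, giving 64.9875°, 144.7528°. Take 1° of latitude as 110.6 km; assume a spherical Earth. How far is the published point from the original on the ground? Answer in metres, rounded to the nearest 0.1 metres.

The latitude changed by +0.0000340° and the longitude by -0.0000386°.
N–S: 0.0000340° × 110600 m/° = 3.7604 m.
E–W at 64.9875°: -0.0000386° × 110600 × cos 64.9875° = -0.0000386 × 110600 × 0.4228 ≈ -1.80507 m.
Distance: √(3.7604² + 1.80507²) ≈ 4.1712 m.

4.2 metres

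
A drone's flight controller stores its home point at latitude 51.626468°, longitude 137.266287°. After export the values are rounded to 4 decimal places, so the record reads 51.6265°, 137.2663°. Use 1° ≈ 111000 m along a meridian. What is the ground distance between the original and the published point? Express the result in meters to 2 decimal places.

3.66 meters

The latitude changed by -0.000032° and the longitude by -0.000013°.
North–south shift: -0.000032 × 111000 = -3.552 m.
E–W at 51.6265°: -0.000013° × 111000 × cos 51.6265° = -0.000013 × 111000 × 0.6208 ≈ -0.895793 m.
Hypotenuse of the two orthogonal shifts: √(3.552² + 0.895793²) = 3.66322 m.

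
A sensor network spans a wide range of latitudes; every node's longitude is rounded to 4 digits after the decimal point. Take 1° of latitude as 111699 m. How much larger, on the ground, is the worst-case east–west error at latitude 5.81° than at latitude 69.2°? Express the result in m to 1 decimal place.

Rounding to 4 decimal places leaves the longitude within ±5e-05° of the true value.
Error at 5.81° = 5e-05° × 111699 × cos 5.81° ≈ 5.585 × 0.9949 = 5.5563 m.
At 69.2°: 5e-05° × 111699 × cos 69.2° = 5e-05 × 111699 × 0.3551 ≈ 1.9833 m.
So the lower-latitude error exceeds the higher by 5.5563 − 1.9833 = 3.573 m.

3.6 m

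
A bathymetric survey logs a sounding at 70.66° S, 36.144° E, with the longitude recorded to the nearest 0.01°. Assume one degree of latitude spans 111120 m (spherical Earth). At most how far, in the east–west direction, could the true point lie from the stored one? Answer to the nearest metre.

184 metres

Rounding to 2 decimal places leaves the longitude within ±0.005° of the true value.
One degree of longitude at 70.66° is 111120 × cos 70.66° ≈ 111120 × 0.3312 = 36800 m.
East–west error: 0.005° × 36800 m/° ≈ 184 m.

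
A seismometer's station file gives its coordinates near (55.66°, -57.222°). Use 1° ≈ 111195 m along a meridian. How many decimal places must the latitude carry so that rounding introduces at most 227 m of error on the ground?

One degree of latitude covers 111195 m.
With N decimal places the half-ulp bound is 0.5·10⁻ᴺ°, or 0.5·10⁻ᴺ × 111195 m on the ground.
Setting 55597.5 × 10⁻ᴺ ≤ 227 gives 10ᴺ ≥ 244.9, i.e. N ≥ 2.39.
So 3 decimal places suffice (55.6 m); 2 would allow up to 556 m.

3 decimal places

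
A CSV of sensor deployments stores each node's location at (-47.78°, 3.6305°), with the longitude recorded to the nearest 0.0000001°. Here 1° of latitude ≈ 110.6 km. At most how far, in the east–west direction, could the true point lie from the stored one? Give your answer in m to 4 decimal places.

Rounding to 7 decimal places leaves the longitude within ±5e-08° of the true value.
One degree of longitude at 47.78° is 110600 × cos 47.78° ≈ 110600 × 0.6720 = 74320.9 m.
East–west error: 5e-08° × 74320.9 m/° ≈ 0.00371604 m.

0.0037 m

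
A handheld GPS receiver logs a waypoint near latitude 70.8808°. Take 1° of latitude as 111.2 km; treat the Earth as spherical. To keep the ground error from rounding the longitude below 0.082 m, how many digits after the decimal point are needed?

6

At 70.8808° one degree of longitude covers 111200 × cos 70.8808° ≈ 111200 × 0.3275 ≈ 36421.8 m.
N decimal places → at most half a unit in the last place, 0.5 × 10⁻ᴺ° = 36421.8/2 × 10⁻ᴺ m.
Need 0.5 × 36421.8 × 10⁻ᴺ ≤ 0.082 → 10⁻ᴺ ≤ 4.503e-06, so N ≥ 5.35.
N = 5 would give 0.182 m (too coarse); N = 6 gives 0.0182 m ≤ 0.082 m.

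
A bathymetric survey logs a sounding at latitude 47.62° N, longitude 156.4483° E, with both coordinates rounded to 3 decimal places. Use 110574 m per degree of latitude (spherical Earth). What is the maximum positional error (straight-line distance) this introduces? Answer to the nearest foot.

Rounding to 3 decimal places leaves each coordinate within ±0.0005° of the true value.
Latitude error → 0.0005 × 110574 = 55.287 m along the meridian.
E–W at 47.62°: 0.0005° × 110574 × cos 47.62° = 0.0005 × 110574 × 0.6740 ≈ 37.2659 m.
Worst case both components are at the extreme and orthogonal: √(55.287² + 37.2659²) ≈ 66.6738 m.
Converting: 66.6738 m × 3.2808 ft/m ≈ 218.75 ft.

219 feet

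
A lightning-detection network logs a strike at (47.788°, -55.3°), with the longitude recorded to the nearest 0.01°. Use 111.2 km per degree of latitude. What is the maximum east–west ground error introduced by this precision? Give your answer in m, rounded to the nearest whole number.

374 m

Rounding to 2 decimal places leaves the longitude within ±0.005° of the true value.
One degree of longitude at 47.788° is 111200 × cos 47.788° ≈ 111200 × 0.6719 = 74712.6 m.
So at most 0.005° × 74712.6 ≈ 373.563 m east–west.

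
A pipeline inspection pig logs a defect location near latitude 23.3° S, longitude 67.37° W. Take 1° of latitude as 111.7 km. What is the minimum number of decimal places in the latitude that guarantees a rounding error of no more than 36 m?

One degree of latitude covers 111700 m.
Rounding to N decimal places gives at most 0.5 × 10⁻ᴺ degrees of error, i.e. 0.5 × 10⁻ᴺ × 111700 m.
Need 0.5 × 111700 × 10⁻ᴺ ≤ 36 → 10⁻ᴺ ≤ 6.446e-04, so N ≥ 3.19.
N = 3 would give 55.9 m (too coarse); N = 4 gives 5.58 m ≤ 36 m.

4 decimal places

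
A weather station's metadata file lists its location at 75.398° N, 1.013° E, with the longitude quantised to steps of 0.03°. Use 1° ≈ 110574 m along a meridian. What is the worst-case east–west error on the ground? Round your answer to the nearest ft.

1372 ft

With a 0.03° grid the true value lies within half a step, ±0.03°/2 = ±0.015°, of the stored one.
One degree of longitude at 75.398° is 110574 × cos 75.398° ≈ 110574 × 0.2521 = 27876.1 m.
East–west error: 0.015° × 27876.1 m/° ≈ 418.141 m.
In feet: 418.141 m ÷ 0.3048 ≈ 1371.9 ft.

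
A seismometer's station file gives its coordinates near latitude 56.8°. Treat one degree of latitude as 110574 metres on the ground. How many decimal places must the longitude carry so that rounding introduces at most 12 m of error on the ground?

At 56.8° one degree of longitude covers 110574 × cos 56.8° ≈ 110574 × 0.5476 ≈ 60546.3 m.
With N decimal places the half-ulp bound is 0.5·10⁻ᴺ°, or 0.5·10⁻ᴺ × 60546.3 m on the ground.
Setting 30273.1 × 10⁻ᴺ ≤ 12 gives 10ᴺ ≥ 2523, i.e. N ≥ 3.40.
At 3 places the error can reach 30.3 m, but 4 places keeps it to 3.03 m.

4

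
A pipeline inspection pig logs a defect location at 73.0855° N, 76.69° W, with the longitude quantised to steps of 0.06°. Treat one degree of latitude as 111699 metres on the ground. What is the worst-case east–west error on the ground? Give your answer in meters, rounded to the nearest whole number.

975 meters

With a 0.06° grid the true value lies within half a step, ±0.06°/2 = ±0.03°, of the stored one.
Parallels shrink by cos φ, so at 73.0855° a degree of longitude is 111699 × 0.2909 ≈ 32498.2 m.
So at most 0.03° × 32498.2 ≈ 974.946 m east–west.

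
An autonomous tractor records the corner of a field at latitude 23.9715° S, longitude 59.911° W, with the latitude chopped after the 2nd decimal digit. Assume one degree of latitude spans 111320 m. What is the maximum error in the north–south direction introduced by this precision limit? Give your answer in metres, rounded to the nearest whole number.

Truncating at 2 decimal places can drop up to a full unit in the last place, so the latitude may be off by as much as 0.01°.
So the N–S error is at most 0.01 × 111320 = 1113.2 m.

1113 metres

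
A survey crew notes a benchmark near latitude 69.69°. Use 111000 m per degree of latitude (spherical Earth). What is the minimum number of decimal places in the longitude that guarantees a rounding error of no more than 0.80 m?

At 69.69° one degree of longitude covers 111000 × cos 69.69° ≈ 111000 × 0.3471 ≈ 38528 m.
N decimal places → at most half a unit in the last place, 0.5 × 10⁻ᴺ° = 38528/2 × 10⁻ᴺ m.
Setting 19264 × 10⁻ᴺ ≤ 0.80 gives 10ᴺ ≥ 2.408e+04, i.e. N ≥ 4.38.
At 4 places the error can reach 1.93 m, but 5 places keeps it to 0.193 m.

5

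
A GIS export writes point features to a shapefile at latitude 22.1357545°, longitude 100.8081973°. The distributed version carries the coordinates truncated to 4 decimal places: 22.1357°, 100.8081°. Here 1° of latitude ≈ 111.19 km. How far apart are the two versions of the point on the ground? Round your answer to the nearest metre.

Δlat = 22.1357545 − 22.1357 = +0.0000545°; Δlon = 100.8081973 − 100.8081 = +0.0000973°.
North–south shift: 0.0000545 × 111190 = 6.05986 m.
E–W at 22.1357°: 0.0000973° × 111190 × cos 22.1357° = 0.0000973 × 111190 × 0.9263 ≈ 10.0214 m.
Combined displacement = (6.05986² + 10.0214²)^½ ≈ 11.7111 m.

12 metres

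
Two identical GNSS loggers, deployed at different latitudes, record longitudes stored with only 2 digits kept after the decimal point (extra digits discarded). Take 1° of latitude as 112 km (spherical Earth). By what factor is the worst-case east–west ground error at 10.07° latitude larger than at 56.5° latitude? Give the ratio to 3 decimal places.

Truncating at 2 decimal places can drop up to a full unit in the last place, so the longitude may be off by as much as 0.01°.
Error at 10.07° = 0.01° × 112000 × cos 10.07° ≈ 1120 × 0.9846 = 1102.7 m.
At 56.5°: 0.01° × 112000 × cos 56.5° = 0.01 × 112000 × 0.5519 ≈ 618.17 m.
Ratio: 1102.7 / 618.17 = cos 10.07° / cos 56.5° ≈ 1.7839.

1.784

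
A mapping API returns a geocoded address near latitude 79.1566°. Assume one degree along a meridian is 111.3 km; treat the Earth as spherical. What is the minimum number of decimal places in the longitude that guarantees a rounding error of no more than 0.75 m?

5 decimal places

At 79.1566° one degree of longitude covers 111300 × cos 79.1566° ≈ 111300 × 0.1881 ≈ 20938.3 m.
N decimal places → at most half a unit in the last place, 0.5 × 10⁻ᴺ° = 20938.3/2 × 10⁻ᴺ m.
Setting 10469.2 × 10⁻ᴺ ≤ 0.75 gives 10ᴺ ≥ 1.396e+04, i.e. N ≥ 4.14.
At 4 places the error can reach 1.05 m, but 5 places keeps it to 0.105 m.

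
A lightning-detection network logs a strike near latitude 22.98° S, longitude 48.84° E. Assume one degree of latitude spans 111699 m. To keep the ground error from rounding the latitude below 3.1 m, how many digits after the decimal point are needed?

5

One degree of latitude covers 111699 m.
Rounding to N decimal places gives at most 0.5 × 10⁻ᴺ degrees of error, i.e. 0.5 × 10⁻ᴺ × 111699 m.
Need 0.5 × 111699 × 10⁻ᴺ ≤ 3.1 → 10⁻ᴺ ≤ 5.551e-05, so N ≥ 4.26.
At 4 places the error can reach 5.58 m, but 5 places keeps it to 0.558 m.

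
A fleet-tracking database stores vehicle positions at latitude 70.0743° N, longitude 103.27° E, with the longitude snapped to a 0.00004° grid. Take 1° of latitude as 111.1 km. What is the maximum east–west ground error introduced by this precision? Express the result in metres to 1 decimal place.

With a 0.00004° grid the true value lies within half a step, ±0.00004°/2 = ±2e-05°, of the stored one.
One degree of longitude at 70.0743° is 111100 × cos 70.0743° ≈ 111100 × 0.3408 = 37863 m.
East–west error: 2e-05° × 37863 m/° ≈ 0.75726 m.

0.8 metres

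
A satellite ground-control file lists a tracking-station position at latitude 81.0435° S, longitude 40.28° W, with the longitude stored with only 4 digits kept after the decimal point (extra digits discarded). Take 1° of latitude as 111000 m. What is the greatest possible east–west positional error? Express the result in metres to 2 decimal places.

Truncating at 4 decimal places can drop up to a full unit in the last place, so the longitude may be off by as much as 0.0001°.
Parallels shrink by cos φ, so at 81.0435° a degree of longitude is 111000 × 0.1557 ≈ 17281 m.
East–west error: 0.0001° × 17281 m/° ≈ 1.7281 m.

1.73 metres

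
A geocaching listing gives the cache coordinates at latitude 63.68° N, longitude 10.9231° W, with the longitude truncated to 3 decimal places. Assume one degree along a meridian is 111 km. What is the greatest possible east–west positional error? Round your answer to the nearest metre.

49 metres

Truncating at 3 decimal places can drop up to a full unit in the last place, so the longitude may be off by as much as 0.001°.
One degree of longitude at 63.68° is 111000 × cos 63.68° ≈ 111000 × 0.4434 = 49215.6 m.
East–west error: 0.001° × 49215.6 m/° ≈ 49.2156 m.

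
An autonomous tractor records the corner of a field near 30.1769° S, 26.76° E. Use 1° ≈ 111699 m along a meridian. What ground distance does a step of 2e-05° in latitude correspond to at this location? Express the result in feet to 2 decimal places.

Along a meridian 2e-05° is 2e-05 × 111699 = 2.23398 m.
In feet: 2.23398 m ÷ 0.3048 ≈ 7.3293 ft.

7.33 feet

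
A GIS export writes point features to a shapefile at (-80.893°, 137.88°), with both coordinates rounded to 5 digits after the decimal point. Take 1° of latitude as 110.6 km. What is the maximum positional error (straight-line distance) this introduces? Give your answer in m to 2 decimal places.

0.56 m

Rounding to 5 decimal places leaves each coordinate within ±5e-06° of the true value.
North–south component: 5e-06° × 110600 = 0.553 m.
East–west component at 80.893°: 5e-06° × 110600 × cos 80.893° ≈ 5e-06 × 17505.6 ≈ 0.0875281 m.
Combining orthogonally: (0.553² + 0.0875281²)^½ ≈ 0.559884 m.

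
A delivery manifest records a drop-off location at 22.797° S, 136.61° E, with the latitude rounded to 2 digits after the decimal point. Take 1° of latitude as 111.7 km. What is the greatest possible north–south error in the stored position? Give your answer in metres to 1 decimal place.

558.5 metres

Rounding to 2 decimal places leaves the latitude within ±0.005° of the true value.
North–south distance: 0.005° × 111700 m/° = 558.5 m.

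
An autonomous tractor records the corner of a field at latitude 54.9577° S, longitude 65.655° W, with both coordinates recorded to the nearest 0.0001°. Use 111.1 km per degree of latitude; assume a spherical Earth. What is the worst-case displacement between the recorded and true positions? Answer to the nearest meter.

Rounding to 4 decimal places leaves each coordinate within ±5e-05° of the true value.
North–south component: 5e-05° × 111100 = 5.555 m.
Longitude error → 5e-05 × 111100 × cos 54.9577° = 5e-05 × 111100 × 0.5742 ≈ 3.18958 m.
The two errors are perpendicular, so the maximum displacement is √(5.555² + 3.18958²) ≈ 6.40558 m.

6 meters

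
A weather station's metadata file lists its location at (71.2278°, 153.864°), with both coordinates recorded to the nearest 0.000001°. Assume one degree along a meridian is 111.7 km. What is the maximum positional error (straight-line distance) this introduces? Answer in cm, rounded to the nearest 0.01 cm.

Rounding to 6 decimal places leaves each coordinate within ±5e-07° of the true value.
Latitude error → 5e-07 × 111700 = 0.05585 m along the meridian.
E–W at 71.2278°: 5e-07° × 111700 × cos 71.2278° = 5e-07 × 111700 × 0.3218 ≈ 0.0179729 m.
Combining orthogonally: (0.05585² + 0.0179729²)^½ ≈ 0.0586707 m.
That is 0.0586707 m = 5.8671 cm.

5.87 cm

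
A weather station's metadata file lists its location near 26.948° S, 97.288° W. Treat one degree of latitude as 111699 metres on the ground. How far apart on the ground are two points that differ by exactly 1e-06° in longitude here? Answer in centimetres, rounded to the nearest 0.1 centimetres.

At 26.948° a degree of longitude is 111699 × cos 26.948° ≈ 99570.5 m, so 1e-06° corresponds to 0.0995705 m.
That is 0.0995705 m = 9.9571 cm.

10.0 centimetres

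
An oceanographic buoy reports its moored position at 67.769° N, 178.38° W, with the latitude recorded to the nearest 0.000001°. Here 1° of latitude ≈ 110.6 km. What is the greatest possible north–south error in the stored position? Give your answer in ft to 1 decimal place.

0.2 ft

Rounding to 6 decimal places leaves the latitude within ±5e-07° of the true value.
Along the meridian that is 5e-07° × 110600 m/° = 0.0553 m.
Converting: 0.0553 m × 3.2808 ft/m ≈ 0.18143 ft.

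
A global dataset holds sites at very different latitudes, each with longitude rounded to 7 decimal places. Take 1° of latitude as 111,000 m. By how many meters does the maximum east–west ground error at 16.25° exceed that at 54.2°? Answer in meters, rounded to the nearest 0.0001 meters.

0.0021 meters

Rounding to 7 decimal places leaves the longitude within ±5e-08° of the true value.
At 16.25°: 5e-08° × 111000 × cos 16.25° = 5e-08 × 111000 × 0.9600 ≈ 0.0053283 m.
Error at 54.2° = 5e-08° × 111000 × cos 54.2° ≈ 0.00555 × 0.5850 = 0.0032465 m.
So the lower-latitude error exceeds the higher by 0.0053283 − 0.0032465 = 0.0020818 m.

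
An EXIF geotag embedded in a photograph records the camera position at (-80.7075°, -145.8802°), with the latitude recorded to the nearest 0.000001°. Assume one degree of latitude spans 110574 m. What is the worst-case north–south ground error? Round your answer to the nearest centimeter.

Rounding to 6 decimal places leaves the latitude within ±5e-07° of the true value.
Along the meridian that is 5e-07° × 110574 m/° = 0.055287 m.
That is 0.055287 m = 5.5287 cm.

6 centimeters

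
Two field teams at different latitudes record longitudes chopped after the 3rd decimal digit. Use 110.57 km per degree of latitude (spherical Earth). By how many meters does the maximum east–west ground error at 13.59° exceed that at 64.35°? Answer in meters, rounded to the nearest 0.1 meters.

Truncating at 3 decimal places can drop up to a full unit in the last place, so the longitude may be off by as much as 0.001°.
At 13.59°: 0.001° × 110570 × cos 13.59° = 0.001 × 110570 × 0.9720 ≈ 107.47 m.
At 64.35°: 0.001° × 110570 × cos 64.35° = 0.001 × 110570 × 0.4329 ≈ 47.863 m.
Difference: 107.47 − 47.863 = 59.612 m.

59.6 meters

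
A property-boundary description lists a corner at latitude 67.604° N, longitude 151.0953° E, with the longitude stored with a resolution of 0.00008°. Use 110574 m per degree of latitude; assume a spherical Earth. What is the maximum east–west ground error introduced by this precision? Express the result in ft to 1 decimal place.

5.5 ft

With a 0.00008° grid the true value lies within half a step, ±0.00008°/2 = ±4e-05°, of the stored one.
Parallels shrink by cos φ, so at 67.604° a degree of longitude is 110574 × 0.3810 ≈ 42129.3 m.
So at most 4e-05° × 42129.3 ≈ 1.68517 m east–west.
Converting: 1.68517 m × 3.2808 ft/m ≈ 5.5288 ft.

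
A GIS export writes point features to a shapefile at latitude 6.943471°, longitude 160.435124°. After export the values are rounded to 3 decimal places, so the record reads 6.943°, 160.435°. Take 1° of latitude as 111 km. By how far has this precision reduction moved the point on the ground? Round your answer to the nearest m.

The latitude changed by +0.000471° and the longitude by +0.000124°.
N–S: 0.000471° × 111000 m/° = 52.281 m.
East–west at this latitude: 0.000124° × 111000 × cos 6.943° ≈ 0.000124 × 110186 = 13.6631 m.
Combined displacement = (52.281² + 13.6631²)^½ ≈ 54.0369 m.

54 m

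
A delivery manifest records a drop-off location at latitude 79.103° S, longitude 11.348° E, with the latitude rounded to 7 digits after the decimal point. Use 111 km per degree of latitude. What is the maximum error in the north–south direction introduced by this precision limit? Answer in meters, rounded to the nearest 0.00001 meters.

0.00555 meters

Rounding to 7 decimal places leaves the latitude within ±5e-08° of the true value.
North–south distance: 5e-08° × 111000 m/° = 0.00555 m.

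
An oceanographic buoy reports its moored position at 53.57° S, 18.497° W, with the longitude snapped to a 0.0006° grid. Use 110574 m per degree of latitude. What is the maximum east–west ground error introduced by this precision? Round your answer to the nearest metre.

20 metres

With a 0.0006° grid the true value lies within half a step, ±0.0006°/2 = ±0.0003°, of the stored one.
One degree of longitude at 53.57° is 110574 × cos 53.57° ≈ 110574 × 0.5938 = 65663.3 m.
Maximum E–W displacement: 0.0003 × 65663.3 = 19.699 m.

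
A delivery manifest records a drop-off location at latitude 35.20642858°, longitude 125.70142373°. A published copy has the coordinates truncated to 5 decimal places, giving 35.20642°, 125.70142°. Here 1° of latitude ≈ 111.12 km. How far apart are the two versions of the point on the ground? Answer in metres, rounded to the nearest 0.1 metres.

1.0 metres

Δlat = 35.20642858 − 35.20642 = +0.00000858°; Δlon = 125.70142373 − 125.70142 = +0.00000373°.
North–south shift: 0.00000858 × 111120 = 0.95341 m.
East–west at this latitude: 0.00000373° × 111120 × cos 35.2064° ≈ 0.00000373 × 90794 = 0.338661 m.
Distance: √(0.95341² + 0.338661²) ≈ 1.01177 m.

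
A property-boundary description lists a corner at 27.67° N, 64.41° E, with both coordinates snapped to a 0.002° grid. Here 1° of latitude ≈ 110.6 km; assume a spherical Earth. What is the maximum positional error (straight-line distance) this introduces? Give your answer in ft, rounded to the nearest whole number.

With a 0.002° grid the true value lies within half a step, ±0.002°/2 = ±0.001°, of the stored one.
N–S: 0.001° × 110600 m/° = 110.6 m.
East–west component at 27.67°: 0.001° × 110600 × cos 27.67° ≈ 0.001 × 97951.4 ≈ 97.9514 m.
Worst case both components are at the extreme and orthogonal: √(110.6² + 97.9514²) ≈ 147.739 m.
In feet: 147.739 m ÷ 0.3048 ≈ 484.71 ft.

485 ft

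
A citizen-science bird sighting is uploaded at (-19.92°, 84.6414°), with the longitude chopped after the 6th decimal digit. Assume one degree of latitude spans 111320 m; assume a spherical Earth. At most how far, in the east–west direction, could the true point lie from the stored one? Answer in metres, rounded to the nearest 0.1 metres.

0.1 metres

Truncating at 6 decimal places can drop up to a full unit in the last place, so the longitude may be off by as much as 1e-06°.
At latitude 19.92° a degree of longitude spans 111320 m × cos 19.92° = 111320 × 0.9402 ≈ 104660 m.
Maximum E–W displacement: 1e-06 × 104660 = 0.10466 m.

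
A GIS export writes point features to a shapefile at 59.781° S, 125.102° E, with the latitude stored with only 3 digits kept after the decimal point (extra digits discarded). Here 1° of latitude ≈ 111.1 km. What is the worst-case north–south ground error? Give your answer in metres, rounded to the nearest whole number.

111 metres

Truncating at 3 decimal places can drop up to a full unit in the last place, so the latitude may be off by as much as 0.001°.
North–south distance: 0.001° × 111100 m/° = 111.1 m.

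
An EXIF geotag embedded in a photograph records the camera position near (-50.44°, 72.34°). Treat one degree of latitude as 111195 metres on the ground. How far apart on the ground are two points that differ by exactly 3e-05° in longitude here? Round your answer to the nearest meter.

One degree of longitude here spans 111195 × cos 50.44° = 111195 × 0.6369 ≈ 70818.5 m; 3e-05° of that is 2.12456 m.

2 meters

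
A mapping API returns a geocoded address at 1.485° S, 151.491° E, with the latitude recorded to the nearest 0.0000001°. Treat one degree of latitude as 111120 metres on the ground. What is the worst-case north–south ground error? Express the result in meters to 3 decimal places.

0.006 meters

Rounding to 7 decimal places leaves the latitude within ±5e-08° of the true value.
North–south distance: 5e-08° × 111120 m/° = 0.005556 m.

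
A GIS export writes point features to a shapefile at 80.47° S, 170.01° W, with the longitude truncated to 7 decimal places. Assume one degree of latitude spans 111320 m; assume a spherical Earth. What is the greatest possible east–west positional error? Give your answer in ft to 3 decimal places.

Truncating at 7 decimal places can drop up to a full unit in the last place, so the longitude may be off by as much as 1e-07°.
At latitude 80.47° a degree of longitude spans 111320 m × cos 80.47° = 111320 × 0.1656 ≈ 18430.6 m.
Maximum E–W displacement: 1e-07 × 18430.6 = 0.00184306 m.
In feet: 0.00184306 m ÷ 0.3048 ≈ 0.0060468 ft.

0.006 ft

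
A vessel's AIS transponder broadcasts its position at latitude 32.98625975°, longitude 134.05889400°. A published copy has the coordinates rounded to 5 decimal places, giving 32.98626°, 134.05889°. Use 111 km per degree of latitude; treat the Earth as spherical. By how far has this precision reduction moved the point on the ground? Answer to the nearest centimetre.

37 centimetres

Δlat = 32.98625975 − 32.98626 = -0.00000025°; Δlon = 134.05889400 − 134.05889 = +0.00000400°.
North–south shift: -0.00000025 × 111000 = -0.02775 m.
E–W at 32.9863°: 0.00000400° × 111000 × cos 32.9863° = 0.00000400 × 111000 × 0.8388 ≈ 0.372428 m.
Combined displacement = (0.02775² + 0.372428²)^½ ≈ 0.37346 m.
That is 0.37346 m = 37.346 cm.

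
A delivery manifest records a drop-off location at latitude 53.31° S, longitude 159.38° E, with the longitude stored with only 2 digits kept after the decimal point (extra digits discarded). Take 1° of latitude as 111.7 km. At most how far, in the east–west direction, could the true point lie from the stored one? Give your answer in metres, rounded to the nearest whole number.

Truncating at 2 decimal places can drop up to a full unit in the last place, so the longitude may be off by as much as 0.01°.
At latitude 53.31° a degree of longitude spans 111700 m × cos 53.31° = 111700 × 0.5975 ≈ 66739.1 m.
Maximum E–W displacement: 0.01 × 66739.1 = 667.391 m.

667 metres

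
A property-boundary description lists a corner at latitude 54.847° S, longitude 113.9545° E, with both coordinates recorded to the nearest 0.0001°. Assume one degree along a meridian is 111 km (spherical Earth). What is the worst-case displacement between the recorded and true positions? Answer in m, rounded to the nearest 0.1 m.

Rounding to 4 decimal places leaves each coordinate within ±5e-05° of the true value.
N–S: 5e-05° × 111000 m/° = 5.55 m.
E–W at 54.847°: 5e-05° × 111000 × cos 54.847° = 5e-05 × 111000 × 0.5758 ≈ 3.19548 m.
Worst case both components are at the extreme and orthogonal: √(5.55² + 3.19548²) ≈ 6.40418 m.

6.4 m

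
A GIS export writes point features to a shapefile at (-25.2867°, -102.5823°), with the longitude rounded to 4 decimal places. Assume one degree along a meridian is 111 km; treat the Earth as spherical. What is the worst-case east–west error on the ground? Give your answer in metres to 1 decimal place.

Rounding to 4 decimal places leaves the longitude within ±5e-05° of the true value.
Parallels shrink by cos φ, so at 25.2867° a degree of longitude is 111000 × 0.9042 ≈ 100364 m.
East–west error: 5e-05° × 100364 m/° ≈ 5.01821 m.

5.0 metres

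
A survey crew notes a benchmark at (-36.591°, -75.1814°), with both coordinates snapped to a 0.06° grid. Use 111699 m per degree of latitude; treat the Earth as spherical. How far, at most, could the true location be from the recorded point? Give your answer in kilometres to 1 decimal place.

With a 0.06° grid the true value lies within half a step, ±0.06°/2 = ±0.03°, of the stored one.
North–south component: 0.03° × 111699 = 3350.97 m.
Longitude error → 0.03 × 111699 × cos 36.591° = 0.03 × 111699 × 0.8029 ≈ 2690.53 m.
Combining orthogonally: (3350.97² + 2690.53²)^½ ≈ 4297.44 m.
That is 4297.44 m = 4.2974 km.

4.3 kilometres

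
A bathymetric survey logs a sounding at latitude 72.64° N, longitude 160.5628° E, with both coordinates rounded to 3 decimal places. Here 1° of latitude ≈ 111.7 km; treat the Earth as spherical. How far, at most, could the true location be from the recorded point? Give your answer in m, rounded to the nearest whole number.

58 m

Rounding to 3 decimal places leaves each coordinate within ±0.0005° of the true value.
North–south component: 0.0005° × 111700 = 55.85 m.
East–west component at 72.64°: 0.0005° × 111700 × cos 72.64° ≈ 0.0005 × 33328.4 ≈ 16.6642 m.
Worst case both components are at the extreme and orthogonal: √(55.85² + 16.6642²) ≈ 58.2831 m.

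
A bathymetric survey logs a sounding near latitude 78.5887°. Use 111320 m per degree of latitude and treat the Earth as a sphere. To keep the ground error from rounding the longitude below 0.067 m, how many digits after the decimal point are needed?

At 78.5887° one degree of longitude covers 111320 × cos 78.5887° ≈ 111320 × 0.1979 ≈ 22024.7 m.
N decimal places → at most half a unit in the last place, 0.5 × 10⁻ᴺ° = 22024.7/2 × 10⁻ᴺ m.
Need 0.5 × 22024.7 × 10⁻ᴺ ≤ 0.067 → 10⁻ᴺ ≤ 6.084e-06, so N ≥ 5.22.
N = 5 would give 0.11 m (too coarse); N = 6 gives 0.011 m ≤ 0.067 m.

6 decimal places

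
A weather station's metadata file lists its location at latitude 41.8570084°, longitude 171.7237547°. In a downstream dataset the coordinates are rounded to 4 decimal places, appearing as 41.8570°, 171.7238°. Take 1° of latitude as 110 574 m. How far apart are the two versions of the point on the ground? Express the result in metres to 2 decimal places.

3.84 metres

The latitude changed by +0.0000084° and the longitude by -0.0000453°.
N–S: 0.0000084° × 110574 m/° = 0.928822 m.
E–W at 41.857°: -0.0000453° × 110574 × cos 41.857° = -0.0000453 × 110574 × 0.7448 ≈ -3.73077 m.
Hypotenuse of the two orthogonal shifts: √(0.928822² + 3.73077²) = 3.84465 m.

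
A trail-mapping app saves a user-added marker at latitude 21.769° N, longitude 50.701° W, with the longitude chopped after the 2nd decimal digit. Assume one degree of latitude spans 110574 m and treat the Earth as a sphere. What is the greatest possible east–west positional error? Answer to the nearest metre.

Truncating at 2 decimal places can drop up to a full unit in the last place, so the longitude may be off by as much as 0.01°.
One degree of longitude at 21.769° is 110574 × cos 21.769° ≈ 110574 × 0.9287 = 102689 m.
East–west error: 0.01° × 102689 m/° ≈ 1026.89 m.

1027 metres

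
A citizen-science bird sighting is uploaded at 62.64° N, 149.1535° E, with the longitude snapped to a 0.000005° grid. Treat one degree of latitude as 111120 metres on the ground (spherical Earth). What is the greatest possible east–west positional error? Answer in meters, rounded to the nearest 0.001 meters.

0.128 meters

With a 0.000005° grid the true value lies within half a step, ±0.000005°/2 = ±2.5e-06°, of the stored one.
One degree of longitude at 62.64° is 111120 × cos 62.64° ≈ 111120 × 0.4596 = 51068.5 m.
Maximum E–W displacement: 2.5e-06 × 51068.5 = 0.127671 m.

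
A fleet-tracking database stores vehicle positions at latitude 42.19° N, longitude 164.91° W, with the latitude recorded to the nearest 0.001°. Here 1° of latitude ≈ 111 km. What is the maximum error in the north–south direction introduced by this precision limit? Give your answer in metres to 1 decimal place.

Rounding to 3 decimal places leaves the latitude within ±0.0005° of the true value.
So the N–S error is at most 0.0005 × 111000 = 55.5 m.

55.5 metres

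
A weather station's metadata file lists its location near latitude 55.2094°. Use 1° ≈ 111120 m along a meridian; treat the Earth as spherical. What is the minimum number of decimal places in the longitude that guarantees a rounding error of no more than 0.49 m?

5 decimal places

At 55.2094° one degree of longitude covers 111120 × cos 55.2094° ≈ 111120 × 0.5706 ≈ 63402.7 m.
N decimal places → at most half a unit in the last place, 0.5 × 10⁻ᴺ° = 63402.7/2 × 10⁻ᴺ m.
Need 0.5 × 63402.7 × 10⁻ᴺ ≤ 0.49 → 10⁻ᴺ ≤ 1.546e-05, so N ≥ 4.81.
So 5 decimal places suffice (0.317 m); 4 would allow up to 3.17 m.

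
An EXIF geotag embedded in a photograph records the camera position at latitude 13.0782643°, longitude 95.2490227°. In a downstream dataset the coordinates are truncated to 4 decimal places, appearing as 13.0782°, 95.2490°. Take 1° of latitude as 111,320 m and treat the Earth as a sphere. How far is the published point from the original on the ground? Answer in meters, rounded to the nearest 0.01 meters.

The latitude changed by +0.0000643° and the longitude by +0.0000227°.
North–south shift: 0.0000643 × 111320 = 7.15788 m.
E–W at 13.0782°: 0.0000227° × 111320 × cos 13.0782° = 0.0000227 × 111320 × 0.9741 ≈ 2.46142 m.
Combined displacement = (7.15788² + 2.46142²)^½ ≈ 7.56927 m.

7.57 meters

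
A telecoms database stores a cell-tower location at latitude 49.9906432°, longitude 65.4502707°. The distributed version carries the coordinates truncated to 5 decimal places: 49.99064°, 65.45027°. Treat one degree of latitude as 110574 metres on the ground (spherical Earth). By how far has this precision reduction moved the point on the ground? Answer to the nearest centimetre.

36 centimetres

Δlat = 49.9906432 − 49.99064 = +0.0000032°; Δlon = 65.4502707 − 65.45027 = +0.0000007°.
North–south shift: 0.0000032 × 110574 = 0.353837 m.
East–west at this latitude: 0.0000007° × 110574 × cos 49.9906° ≈ 0.0000007 × 71089.4 = 0.0497626 m.
Combined displacement = (0.353837² + 0.0497626²)^½ ≈ 0.357319 m.
That is 0.357319 m = 35.732 cm.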